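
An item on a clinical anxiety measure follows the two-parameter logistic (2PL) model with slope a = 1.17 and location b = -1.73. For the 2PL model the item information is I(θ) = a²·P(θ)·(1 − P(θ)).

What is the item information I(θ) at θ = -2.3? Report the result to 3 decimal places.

P = 1/(1+e^{0.6669}) = 0.3392
P(1−P) = 0.3392 × 0.6608 = 0.2241
I = a² × P(1−P) = 1.17² × 0.2241 = 0.30683

0.307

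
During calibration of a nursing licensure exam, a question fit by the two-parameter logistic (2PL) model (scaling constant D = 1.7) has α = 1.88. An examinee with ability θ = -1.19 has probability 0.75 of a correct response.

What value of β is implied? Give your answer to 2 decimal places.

P(θ) = 1 / (1 + exp(−D·α(θ − β)))
logit(0.75) = ln(0.75/0.25) = 1.0986
β = θ − logit/(1.7·α) = -1.19 − 1.0986/3.1960 = -1.5337

-1.53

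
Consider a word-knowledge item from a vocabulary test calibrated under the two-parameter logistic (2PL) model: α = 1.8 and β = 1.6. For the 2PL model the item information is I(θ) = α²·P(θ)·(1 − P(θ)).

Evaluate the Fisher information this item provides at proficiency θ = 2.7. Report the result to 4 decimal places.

0.3454

P = 1/(1+e^{-1.9800}) = 0.8787
P(1−P) = 0.8787 × 0.1213 = 0.1066
I = α² × P(1−P) = 1.8² × 0.1066 = 0.34539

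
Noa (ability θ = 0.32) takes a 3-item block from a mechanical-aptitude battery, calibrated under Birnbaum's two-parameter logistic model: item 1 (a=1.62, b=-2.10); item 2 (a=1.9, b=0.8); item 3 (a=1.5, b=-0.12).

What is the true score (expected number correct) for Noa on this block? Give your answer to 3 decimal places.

1.926

P(θ) = 1 / (1 + exp(−a(θ − b)))
P_1 = 1/(1+e^{-3.9204}) = 0.9806
P_2 = 1/(1+e^{0.9120}) = 0.2866
P_3 = 1/(1+e^{-0.6600}) = 0.6593
E[score] = 0.9806 + 0.2866 + 0.6593 = 1.9264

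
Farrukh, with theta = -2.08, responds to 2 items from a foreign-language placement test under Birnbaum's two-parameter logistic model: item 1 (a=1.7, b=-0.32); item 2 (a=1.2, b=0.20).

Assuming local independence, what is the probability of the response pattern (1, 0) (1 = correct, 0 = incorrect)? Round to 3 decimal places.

0.045

P(theta) = 1 / (1 + exp(−a(theta − b)))
P_1 = 1/(1+e^{2.9920}) = 0.0478
P_2 = 1/(1+e^{2.7360}) = 0.0609
L = P_1 × (1−P_2) = 0.0478 × 0.9391 = 0.04488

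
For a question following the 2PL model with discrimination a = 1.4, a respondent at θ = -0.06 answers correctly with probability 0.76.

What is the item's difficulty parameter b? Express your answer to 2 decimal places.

-0.88

P(θ) = 1 / (1 + exp(−a(θ − b)))
logit(0.76) = ln(0.76/0.24) = 1.1527
b = θ − logit/(a) = -0.06 − 1.1527/1.4000 = -0.8833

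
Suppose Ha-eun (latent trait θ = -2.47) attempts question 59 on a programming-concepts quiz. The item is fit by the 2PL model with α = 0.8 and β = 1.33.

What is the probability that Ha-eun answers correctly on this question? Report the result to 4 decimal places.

P(θ) = 1 / (1 + exp(−α(θ − β)))
Exponent: 0.8 × (-2.47 − 1.33) = -3.0400
1/(1 + e^{3.0400}) = 0.0457

0.0457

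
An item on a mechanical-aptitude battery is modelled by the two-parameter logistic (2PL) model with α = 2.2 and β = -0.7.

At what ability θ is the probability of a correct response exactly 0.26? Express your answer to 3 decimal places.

-1.175

P(θ) = 1 / (1 + exp(−α(θ − β)))
logit = ln(0.2600/0.7400) = -1.0460
θ = β + logit/(α) = -0.7 + (-1.0460)/2.2000 = -1.1754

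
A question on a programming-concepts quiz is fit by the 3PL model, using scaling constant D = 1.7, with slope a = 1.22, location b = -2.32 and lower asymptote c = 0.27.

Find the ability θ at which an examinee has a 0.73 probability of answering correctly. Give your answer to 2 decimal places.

P(θ) = c + (1 − c) · 1 / (1 + exp(−D·a(θ − b)))
Remove guessing floor: (0.73 − 0.27)/(1 − 0.27) = 0.6301
logit = ln(0.6301/0.3699) = 0.5328
θ = b + logit/(1.7·a) = -2.32 + 0.5328/2.0740 = -2.0631

-2.06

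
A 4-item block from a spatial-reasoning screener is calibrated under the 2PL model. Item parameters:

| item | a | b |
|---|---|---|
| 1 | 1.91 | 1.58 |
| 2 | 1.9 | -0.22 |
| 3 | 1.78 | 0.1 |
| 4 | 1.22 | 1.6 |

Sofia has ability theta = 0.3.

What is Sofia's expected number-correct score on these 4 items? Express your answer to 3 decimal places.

P(theta) = 1 / (1 + exp(−a(theta − b)))
P_1 = 1/(1+e^{2.4448}) = 0.0798
P_2 = 1/(1+e^{-0.9880}) = 0.7287
P_3 = 1/(1+e^{-0.3560}) = 0.5881
P_4 = 1/(1+e^{1.5860}) = 0.1699
E[score] = 0.0798 + 0.7287 + 0.5881 + 0.1699 = 1.5665

1.567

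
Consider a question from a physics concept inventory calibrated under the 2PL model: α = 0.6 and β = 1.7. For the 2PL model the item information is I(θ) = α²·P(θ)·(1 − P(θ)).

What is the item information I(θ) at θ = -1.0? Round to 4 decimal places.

0.0496

P = 1/(1+e^{1.6200}) = 0.1652
P(1−P) = 0.1652 × 0.8348 = 0.1379
I = α² × P(1−P) = 0.6² × 0.1379 = 0.04965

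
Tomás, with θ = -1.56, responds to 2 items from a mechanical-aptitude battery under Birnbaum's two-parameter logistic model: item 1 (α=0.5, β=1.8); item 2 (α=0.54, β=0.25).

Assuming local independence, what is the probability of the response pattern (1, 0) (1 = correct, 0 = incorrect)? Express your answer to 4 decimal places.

0.1141

P(θ) = 1 / (1 + exp(−α(θ − β)))
P_1 = 1/(1+e^{1.6800}) = 0.1571
P_2 = 1/(1+e^{0.9774}) = 0.2734
L = P_1 × (1−P_2) = 0.1571 × 0.7266 = 0.11414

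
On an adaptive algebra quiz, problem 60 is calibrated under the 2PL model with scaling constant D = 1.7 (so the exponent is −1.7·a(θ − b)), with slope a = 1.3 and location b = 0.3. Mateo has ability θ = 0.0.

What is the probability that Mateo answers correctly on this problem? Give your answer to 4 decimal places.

0.3401

P(θ) = 1 / (1 + exp(−D·a(θ − b)))
Exponent: 1.7 × 1.3 × (0.0 − 0.3) = -0.6630
1/(1 + e^{0.6630}) = 0.3401
P = 0.3401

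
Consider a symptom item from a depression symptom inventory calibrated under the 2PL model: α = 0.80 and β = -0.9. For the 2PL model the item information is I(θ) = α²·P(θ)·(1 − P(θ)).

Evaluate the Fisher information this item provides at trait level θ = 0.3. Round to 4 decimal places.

P = 1/(1+e^{-0.9600}) = 0.7231
P(1−P) = 0.7231 × 0.2769 = 0.2002
I = α² × P(1−P) = 0.80² × 0.2002 = 0.12814

0.1281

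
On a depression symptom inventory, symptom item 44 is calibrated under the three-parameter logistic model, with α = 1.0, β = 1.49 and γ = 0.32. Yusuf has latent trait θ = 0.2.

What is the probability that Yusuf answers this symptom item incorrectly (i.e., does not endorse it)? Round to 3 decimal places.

P(θ) = γ + (1 − γ) · 1 / (1 + exp(−α(θ − β)))
Exponent: 1.0 × (0.2 − 1.49) = -1.2900
1/(1 + e^{1.2900}) = 0.2159
P = 0.32 + 0.68 × 0.2159 = 0.4668
P(incorrect) = 1 − 0.4668 = 0.5332

0.533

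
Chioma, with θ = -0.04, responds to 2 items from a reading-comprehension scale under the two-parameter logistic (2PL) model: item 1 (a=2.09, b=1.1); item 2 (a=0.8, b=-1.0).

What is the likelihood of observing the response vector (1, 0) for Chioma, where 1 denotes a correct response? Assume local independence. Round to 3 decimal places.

0.027

P(θ) = 1 / (1 + exp(−a(θ − b)))
P_1 = 1/(1+e^{2.3826}) = 0.0845
P_2 = 1/(1+e^{-0.7680}) = 0.6831
L = P_1 × (1−P_2) = 0.0845 × 0.3169 = 0.02678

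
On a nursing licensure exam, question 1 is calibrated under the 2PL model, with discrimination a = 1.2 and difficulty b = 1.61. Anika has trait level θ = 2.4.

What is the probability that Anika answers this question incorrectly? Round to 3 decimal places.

0.279

P(θ) = 1 / (1 + exp(−a(θ − b)))
Exponent: 1.2 × (2.4 − 1.61) = 0.9480
1/(1 + e^{-0.9480}) = 0.7207
P(incorrect) = 1 − 0.7207 = 0.2793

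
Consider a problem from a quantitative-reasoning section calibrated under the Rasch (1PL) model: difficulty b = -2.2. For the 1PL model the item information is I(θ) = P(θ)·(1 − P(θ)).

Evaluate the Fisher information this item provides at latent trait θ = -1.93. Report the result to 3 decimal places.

P = 1/(1+e^{-0.2700}) = 0.5671
P(1−P) = 0.5671 × 0.4329 = 0.2455
I = P(1−P) = 0.24550

0.245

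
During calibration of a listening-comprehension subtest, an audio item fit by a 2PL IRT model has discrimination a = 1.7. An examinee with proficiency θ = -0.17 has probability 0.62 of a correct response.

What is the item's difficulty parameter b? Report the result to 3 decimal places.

P(θ) = 1 / (1 + exp(−a(θ − b)))
logit(0.62) = ln(0.62/0.38) = 0.4895
b = θ − logit/(a) = -0.17 − 0.4895/1.7000 = -0.4580

-0.458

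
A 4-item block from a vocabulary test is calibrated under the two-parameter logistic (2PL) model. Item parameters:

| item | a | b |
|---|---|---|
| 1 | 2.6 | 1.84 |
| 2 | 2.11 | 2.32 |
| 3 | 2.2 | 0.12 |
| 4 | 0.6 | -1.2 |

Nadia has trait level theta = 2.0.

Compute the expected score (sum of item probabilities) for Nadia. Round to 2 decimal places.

P(theta) = 1 / (1 + exp(−a(theta − b)))
P_1 = 1/(1+e^{-0.4160}) = 0.6025
P_2 = 1/(1+e^{0.6752}) = 0.3373
P_3 = 1/(1+e^{-4.1360}) = 0.9843
P_4 = 1/(1+e^{-1.9200}) = 0.8721
E[score] = 0.6025 + 0.3373 + 0.9843 + 0.8721 = 2.7963

2.80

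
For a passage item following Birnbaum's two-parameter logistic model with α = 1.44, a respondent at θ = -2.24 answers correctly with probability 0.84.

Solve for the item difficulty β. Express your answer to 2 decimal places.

-3.39

P(θ) = 1 / (1 + exp(−α(θ − β)))
logit(0.84) = ln(0.84/0.16) = 1.6582
β = θ − logit/(α) = -2.24 − 1.6582/1.4400 = -3.3915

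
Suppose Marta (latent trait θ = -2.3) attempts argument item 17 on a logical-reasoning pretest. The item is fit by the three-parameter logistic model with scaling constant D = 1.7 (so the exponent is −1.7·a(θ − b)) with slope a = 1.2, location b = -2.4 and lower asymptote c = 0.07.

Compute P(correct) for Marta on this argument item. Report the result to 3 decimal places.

0.582

P(θ) = c + (1 − c) · 1 / (1 + exp(−D·a(θ − b)))
Exponent: 1.7 × 1.2 × (-2.3 − (-2.4)) = 0.2040
1/(1 + e^{-0.2040}) = 0.5508
P = 0.07 + 0.93 × 0.5508 = 0.5823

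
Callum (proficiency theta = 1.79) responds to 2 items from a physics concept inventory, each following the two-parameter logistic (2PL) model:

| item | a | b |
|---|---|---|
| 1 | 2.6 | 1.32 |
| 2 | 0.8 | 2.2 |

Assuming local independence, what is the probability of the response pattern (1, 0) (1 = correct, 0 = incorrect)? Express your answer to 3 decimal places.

P(theta) = 1 / (1 + exp(−a(theta − b)))
P_1 = 1/(1+e^{-1.2220}) = 0.7724
P_2 = 1/(1+e^{0.3280}) = 0.4187
L = P_1 × (1−P_2) = 0.7724 × 0.5813 = 0.44898

0.449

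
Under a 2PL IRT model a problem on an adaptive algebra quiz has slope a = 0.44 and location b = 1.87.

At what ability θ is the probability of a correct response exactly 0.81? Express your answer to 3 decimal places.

P(θ) = 1 / (1 + exp(−a(θ − b)))
logit = ln(0.8100/0.1900) = 1.4500
θ = b + logit/(a) = 1.87 + 1.4500/0.4400 = 5.1655

5.165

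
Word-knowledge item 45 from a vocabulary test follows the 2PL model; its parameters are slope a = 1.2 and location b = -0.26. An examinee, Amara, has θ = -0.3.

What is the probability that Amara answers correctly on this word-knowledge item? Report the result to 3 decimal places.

0.488

P(θ) = 1 / (1 + exp(−a(θ − b)))
Exponent: 1.2 × (-0.3 − (-0.26)) = -0.0480
1/(1 + e^{0.0480}) = 0.4880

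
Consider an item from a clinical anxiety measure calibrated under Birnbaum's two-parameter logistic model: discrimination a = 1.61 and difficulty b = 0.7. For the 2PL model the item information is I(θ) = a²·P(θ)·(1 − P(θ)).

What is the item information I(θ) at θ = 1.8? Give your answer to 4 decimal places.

P = 1/(1+e^{-1.7710}) = 0.8546
P(1−P) = 0.8546 × 0.1454 = 0.1243
I = a² × P(1−P) = 1.61² × 0.1243 = 0.32212

0.3221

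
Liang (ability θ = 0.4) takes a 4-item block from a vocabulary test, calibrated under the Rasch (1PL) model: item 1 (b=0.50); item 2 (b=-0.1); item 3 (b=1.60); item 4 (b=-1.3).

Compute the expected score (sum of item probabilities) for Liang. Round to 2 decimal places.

P(θ) = 1 / (1 + exp(−(θ − b)))
P_1 = 1/(1+e^{0.1000}) = 0.4750
P_2 = 1/(1+e^{-0.5000}) = 0.6225
P_3 = 1/(1+e^{1.2000}) = 0.2315
P_4 = 1/(1+e^{-1.7000}) = 0.8455
E[score] = 0.4750 + 0.6225 + 0.2315 + 0.8455 = 2.1745

2.17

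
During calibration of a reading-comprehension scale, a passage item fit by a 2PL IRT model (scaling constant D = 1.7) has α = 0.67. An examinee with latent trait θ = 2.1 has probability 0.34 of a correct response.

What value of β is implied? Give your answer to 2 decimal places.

P(θ) = 1 / (1 + exp(−D·α(θ − β)))
logit(0.34) = ln(0.34/0.66) = -0.6633
β = θ − logit/(1.7·α) = 2.1 − (-0.6633)/1.1390 = 2.6823

2.68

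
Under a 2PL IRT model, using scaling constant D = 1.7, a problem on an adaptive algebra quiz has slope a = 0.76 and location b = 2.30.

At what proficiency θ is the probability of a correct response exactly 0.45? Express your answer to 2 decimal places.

2.14

P(θ) = 1 / (1 + exp(−D·a(θ − b)))
logit = ln(0.4500/0.5500) = -0.2007
θ = b + logit/(1.7·a) = 2.30 + (-0.2007)/1.2920 = 2.1447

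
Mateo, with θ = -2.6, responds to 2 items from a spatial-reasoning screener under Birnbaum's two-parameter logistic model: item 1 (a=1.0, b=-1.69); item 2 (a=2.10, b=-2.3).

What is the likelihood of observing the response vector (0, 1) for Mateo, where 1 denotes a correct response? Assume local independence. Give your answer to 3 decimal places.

0.248

P(θ) = 1 / (1 + exp(−a(θ − b)))
P_1 = 1/(1+e^{0.9100}) = 0.2870
P_2 = 1/(1+e^{0.6300}) = 0.3475
L = (1−P_1) × P_2 = 0.7130 × 0.3475 = 0.24778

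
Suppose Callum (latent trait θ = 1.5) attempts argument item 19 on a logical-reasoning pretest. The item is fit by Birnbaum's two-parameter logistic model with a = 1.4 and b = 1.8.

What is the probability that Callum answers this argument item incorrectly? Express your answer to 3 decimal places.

0.603

P(θ) = 1 / (1 + exp(−a(θ − b)))
Exponent: 1.4 × (1.5 − 1.8) = -0.4200
1/(1 + e^{0.4200}) = 0.3965
P(incorrect) = 1 − 0.3965 = 0.6035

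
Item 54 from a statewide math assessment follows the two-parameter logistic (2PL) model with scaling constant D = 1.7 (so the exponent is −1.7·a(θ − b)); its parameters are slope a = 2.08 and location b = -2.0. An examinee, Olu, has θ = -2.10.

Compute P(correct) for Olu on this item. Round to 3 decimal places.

P(θ) = 1 / (1 + exp(−D·a(θ − b)))
Exponent: 1.7 × 2.08 × (-2.10 − (-2.0)) = -0.3536
1/(1 + e^{0.3536}) = 0.4125
P = 0.4125

0.413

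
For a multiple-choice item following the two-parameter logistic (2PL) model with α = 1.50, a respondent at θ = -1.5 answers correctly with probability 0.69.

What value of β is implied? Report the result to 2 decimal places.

P(θ) = 1 / (1 + exp(−α(θ − β)))
logit(0.69) = ln(0.69/0.31) = 0.8001
β = θ − logit/(α) = -1.5 − 0.8001/1.5000 = -2.0334

-2.03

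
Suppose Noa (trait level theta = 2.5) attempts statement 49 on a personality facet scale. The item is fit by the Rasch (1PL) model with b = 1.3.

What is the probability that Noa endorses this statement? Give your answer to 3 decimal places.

0.769

P(theta) = 1 / (1 + exp(−(theta − b)))
Exponent: (2.5 − 1.3) = 1.2000
1/(1 + e^{-1.2000}) = 0.7685
P = 0.7685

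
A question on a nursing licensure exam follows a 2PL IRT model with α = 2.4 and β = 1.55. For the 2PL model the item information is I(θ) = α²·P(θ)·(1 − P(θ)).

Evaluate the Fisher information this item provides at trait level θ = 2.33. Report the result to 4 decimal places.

0.6655

P = 1/(1+e^{-1.8720}) = 0.8667
P(1−P) = 0.8667 × 0.1333 = 0.1155
I = α² × P(1−P) = 2.4² × 0.1155 = 0.66550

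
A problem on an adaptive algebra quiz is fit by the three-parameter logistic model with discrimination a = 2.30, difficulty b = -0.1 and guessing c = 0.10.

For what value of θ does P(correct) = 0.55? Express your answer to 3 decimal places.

P(θ) = c + (1 − c) · 1 / (1 + exp(−a(θ − b)))
Remove guessing floor: (0.55 − 0.10)/(1 − 0.10) = 0.5000
logit = ln(0.5000/0.5000) = 0.0000
θ = b + logit/(a) = -0.1 + 0.0000/2.3000 = -0.1000

-0.100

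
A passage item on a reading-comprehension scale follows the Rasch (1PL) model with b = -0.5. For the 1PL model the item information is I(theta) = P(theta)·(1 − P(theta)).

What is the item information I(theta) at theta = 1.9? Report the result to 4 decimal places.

P = 1/(1+e^{-2.4000}) = 0.9168
P(1−P) = 0.9168 × 0.0832 = 0.0763
I = P(1−P) = 0.07625

0.0763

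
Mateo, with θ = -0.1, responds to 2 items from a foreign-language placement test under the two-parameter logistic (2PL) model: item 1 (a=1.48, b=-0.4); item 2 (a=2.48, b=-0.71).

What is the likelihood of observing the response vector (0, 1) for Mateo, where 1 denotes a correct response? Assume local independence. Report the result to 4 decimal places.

P(θ) = 1 / (1 + exp(−a(θ − b)))
P_1 = 1/(1+e^{-0.4440}) = 0.6092
P_2 = 1/(1+e^{-1.5128}) = 0.8195
L = (1−P_1) × P_2 = 0.3908 × 0.8195 = 0.32024

0.3202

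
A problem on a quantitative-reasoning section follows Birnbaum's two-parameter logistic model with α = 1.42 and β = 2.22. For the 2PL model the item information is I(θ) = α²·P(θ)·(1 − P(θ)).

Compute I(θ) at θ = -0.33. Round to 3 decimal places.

P = 1/(1+e^{3.6210}) = 0.0261
P(1−P) = 0.0261 × 0.9739 = 0.0254
I = α² × P(1−P) = 1.42² × 0.0254 = 0.05118

0.051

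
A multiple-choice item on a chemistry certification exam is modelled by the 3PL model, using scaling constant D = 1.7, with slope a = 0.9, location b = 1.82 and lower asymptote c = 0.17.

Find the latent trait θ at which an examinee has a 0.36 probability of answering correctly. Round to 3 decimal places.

P(θ) = c + (1 − c) · 1 / (1 + exp(−D·a(θ − b)))
Remove guessing floor: (0.36 − 0.17)/(1 − 0.17) = 0.2289
logit = ln(0.2289/0.7711) = -1.2144
θ = b + logit/(1.7·a) = 1.82 + (-1.2144)/1.5300 = 1.0262

1.026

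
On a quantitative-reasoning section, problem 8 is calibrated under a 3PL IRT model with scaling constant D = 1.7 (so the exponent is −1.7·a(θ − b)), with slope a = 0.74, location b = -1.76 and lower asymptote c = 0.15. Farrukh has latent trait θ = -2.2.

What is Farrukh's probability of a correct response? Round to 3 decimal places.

P(θ) = c + (1 − c) · 1 / (1 + exp(−D·a(θ − b)))
Exponent: 1.7 × 0.74 × (-2.2 − (-1.76)) = -0.5535
1/(1 + e^{0.5535}) = 0.3650
P = 0.15 + 0.85 × 0.3650 = 0.4603

0.460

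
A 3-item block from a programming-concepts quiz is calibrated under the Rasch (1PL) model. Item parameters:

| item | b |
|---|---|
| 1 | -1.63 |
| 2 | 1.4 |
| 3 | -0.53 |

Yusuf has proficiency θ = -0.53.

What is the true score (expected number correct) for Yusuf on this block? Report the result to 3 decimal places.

P(θ) = 1 / (1 + exp(−(θ − b)))
P_1 = 1/(1+e^{-1.1000}) = 0.7503
P_2 = 1/(1+e^{1.9300}) = 0.1268
P_3 = 1/(1+e^{0.0000}) = 0.5000
E[score] = 0.7503 + 0.1268 + 0.5000 = 1.3770

1.377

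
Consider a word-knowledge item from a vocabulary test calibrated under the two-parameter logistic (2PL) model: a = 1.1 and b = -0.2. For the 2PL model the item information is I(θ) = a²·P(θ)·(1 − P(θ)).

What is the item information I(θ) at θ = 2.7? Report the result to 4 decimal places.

P = 1/(1+e^{-3.1900}) = 0.9605
P(1−P) = 0.9605 × 0.0395 = 0.0380
I = a² × P(1−P) = 1.1² × 0.0380 = 0.04596

0.0460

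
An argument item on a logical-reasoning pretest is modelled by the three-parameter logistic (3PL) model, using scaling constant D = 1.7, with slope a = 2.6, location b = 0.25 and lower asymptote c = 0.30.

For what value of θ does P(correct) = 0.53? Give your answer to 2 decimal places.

0.09

P(θ) = c + (1 − c) · 1 / (1 + exp(−D·a(θ − b)))
Remove guessing floor: (0.53 − 0.30)/(1 − 0.30) = 0.3286
logit = ln(0.3286/0.6714) = -0.7147
θ = b + logit/(1.7·a) = 0.25 + (-0.7147)/4.4200 = 0.0883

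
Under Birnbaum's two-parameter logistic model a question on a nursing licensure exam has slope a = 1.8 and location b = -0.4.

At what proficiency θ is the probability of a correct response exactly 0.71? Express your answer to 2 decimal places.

0.10

P(θ) = 1 / (1 + exp(−a(θ − b)))
logit = ln(0.7100/0.2900) = 0.8954
θ = b + logit/(a) = -0.4 + 0.8954/1.8000 = 0.0974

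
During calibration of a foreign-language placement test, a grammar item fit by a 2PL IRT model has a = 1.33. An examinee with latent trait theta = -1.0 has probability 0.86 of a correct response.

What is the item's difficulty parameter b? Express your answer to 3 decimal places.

-2.365

P(theta) = 1 / (1 + exp(−a(theta − b)))
logit(0.86) = ln(0.86/0.14) = 1.8153
b = theta − logit/(a) = -1.0 − 1.8153/1.3300 = -2.3649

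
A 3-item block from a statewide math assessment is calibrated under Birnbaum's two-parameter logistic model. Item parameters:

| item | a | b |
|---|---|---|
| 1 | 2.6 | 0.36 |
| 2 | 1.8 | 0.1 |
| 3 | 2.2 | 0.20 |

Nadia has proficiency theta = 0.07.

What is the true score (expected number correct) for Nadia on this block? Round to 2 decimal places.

P(theta) = 1 / (1 + exp(−a(theta − b)))
P_1 = 1/(1+e^{0.7540}) = 0.3200
P_2 = 1/(1+e^{0.0540}) = 0.4865
P_3 = 1/(1+e^{0.2860}) = 0.4290
E[score] = 0.3200 + 0.4865 + 0.4290 = 1.2354

1.24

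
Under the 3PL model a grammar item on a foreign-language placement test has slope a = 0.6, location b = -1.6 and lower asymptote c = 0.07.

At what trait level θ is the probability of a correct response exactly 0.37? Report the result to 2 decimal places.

P(θ) = c + (1 − c) · 1 / (1 + exp(−a(θ − b)))
Remove guessing floor: (0.37 − 0.07)/(1 − 0.07) = 0.3226
logit = ln(0.3226/0.6774) = -0.7419
θ = b + logit/(a) = -1.6 + (-0.7419)/0.6000 = -2.8366

-2.84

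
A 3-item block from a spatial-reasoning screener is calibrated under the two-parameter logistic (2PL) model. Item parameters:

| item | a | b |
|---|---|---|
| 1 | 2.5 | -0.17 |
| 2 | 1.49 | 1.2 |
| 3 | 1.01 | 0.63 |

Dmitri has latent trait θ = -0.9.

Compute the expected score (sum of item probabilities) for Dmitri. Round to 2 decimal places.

0.36

P(θ) = 1 / (1 + exp(−a(θ − b)))
P_1 = 1/(1+e^{1.8250}) = 0.1388
P_2 = 1/(1+e^{3.1290}) = 0.0419
P_3 = 1/(1+e^{1.5453}) = 0.1758
E[score] = 0.1388 + 0.0419 + 0.1758 = 0.3565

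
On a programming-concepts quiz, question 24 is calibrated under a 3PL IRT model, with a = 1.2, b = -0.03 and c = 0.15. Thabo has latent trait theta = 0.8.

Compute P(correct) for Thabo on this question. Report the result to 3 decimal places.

0.771

P(theta) = c + (1 − c) · 1 / (1 + exp(−a(theta − b)))
Exponent: 1.2 × (0.8 − (-0.03)) = 0.9960
1/(1 + e^{-0.9960}) = 0.7303
P = 0.15 + 0.85 × 0.7303 = 0.7707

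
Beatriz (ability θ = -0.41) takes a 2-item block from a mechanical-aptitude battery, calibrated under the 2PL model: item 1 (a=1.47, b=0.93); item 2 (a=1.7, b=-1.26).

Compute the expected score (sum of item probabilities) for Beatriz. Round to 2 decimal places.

0.93

P(θ) = 1 / (1 + exp(−a(θ − b)))
P_1 = 1/(1+e^{1.9698}) = 0.1224
P_2 = 1/(1+e^{-1.4450}) = 0.8092
E[score] = 0.1224 + 0.8092 = 0.9316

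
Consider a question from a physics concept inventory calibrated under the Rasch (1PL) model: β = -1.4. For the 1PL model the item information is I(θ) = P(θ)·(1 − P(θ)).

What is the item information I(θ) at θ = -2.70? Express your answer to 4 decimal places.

0.1683

P = 1/(1+e^{1.3000}) = 0.2142
P(1−P) = 0.2142 × 0.7858 = 0.1683
I = P(1−P) = 0.16830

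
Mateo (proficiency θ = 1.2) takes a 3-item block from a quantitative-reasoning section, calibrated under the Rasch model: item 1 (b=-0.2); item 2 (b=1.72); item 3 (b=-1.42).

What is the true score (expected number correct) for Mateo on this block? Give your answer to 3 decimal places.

P(θ) = 1 / (1 + exp(−(θ − b)))
P_1 = 1/(1+e^{-1.4000}) = 0.8022
P_2 = 1/(1+e^{0.5200}) = 0.3729
P_3 = 1/(1+e^{-2.6200}) = 0.9321
E[score] = 0.8022 + 0.3729 + 0.9321 = 2.1072

2.107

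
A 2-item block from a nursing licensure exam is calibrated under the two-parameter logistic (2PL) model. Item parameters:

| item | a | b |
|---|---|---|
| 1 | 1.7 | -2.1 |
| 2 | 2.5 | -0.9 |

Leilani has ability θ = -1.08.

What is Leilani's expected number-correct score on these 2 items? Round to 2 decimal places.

1.24

P(θ) = 1 / (1 + exp(−a(θ − b)))
P_1 = 1/(1+e^{-1.7340}) = 0.8499
P_2 = 1/(1+e^{0.4500}) = 0.3894
E[score] = 0.8499 + 0.3894 = 1.2393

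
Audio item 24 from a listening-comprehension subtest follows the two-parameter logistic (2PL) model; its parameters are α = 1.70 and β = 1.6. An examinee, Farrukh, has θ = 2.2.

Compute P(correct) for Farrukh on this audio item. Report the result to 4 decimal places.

P(θ) = 1 / (1 + exp(−α(θ − β)))
Exponent: 1.70 × (2.2 − 1.6) = 1.0200
1/(1 + e^{-1.0200}) = 0.7350

0.7350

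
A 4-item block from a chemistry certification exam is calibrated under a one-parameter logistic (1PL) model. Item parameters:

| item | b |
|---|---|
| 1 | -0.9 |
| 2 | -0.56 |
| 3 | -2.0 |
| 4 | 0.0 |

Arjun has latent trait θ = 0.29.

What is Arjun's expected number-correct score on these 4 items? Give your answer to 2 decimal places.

P(θ) = 1 / (1 + exp(−(θ − b)))
P_1 = 1/(1+e^{-1.1900}) = 0.7667
P_2 = 1/(1+e^{-0.8500}) = 0.7006
P_3 = 1/(1+e^{-2.2900}) = 0.9080
P_4 = 1/(1+e^{-0.2900}) = 0.5720
E[score] = 0.7667 + 0.7006 + 0.9080 + 0.5720 = 2.9473

2.95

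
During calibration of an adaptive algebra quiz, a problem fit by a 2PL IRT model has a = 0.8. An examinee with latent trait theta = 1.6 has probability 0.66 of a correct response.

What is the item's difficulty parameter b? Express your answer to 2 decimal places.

P(theta) = 1 / (1 + exp(−a(theta − b)))
logit(0.66) = ln(0.66/0.34) = 0.6633
b = theta − logit/(a) = 1.6 − 0.6633/0.8000 = 0.7709

0.77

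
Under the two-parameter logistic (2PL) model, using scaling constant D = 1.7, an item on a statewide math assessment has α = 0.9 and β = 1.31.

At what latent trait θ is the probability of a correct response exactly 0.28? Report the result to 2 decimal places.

0.69

P(θ) = 1 / (1 + exp(−D·α(θ − β)))
logit = ln(0.2800/0.7200) = -0.9445
θ = β + logit/(1.7·α) = 1.31 + (-0.9445)/1.5300 = 0.6927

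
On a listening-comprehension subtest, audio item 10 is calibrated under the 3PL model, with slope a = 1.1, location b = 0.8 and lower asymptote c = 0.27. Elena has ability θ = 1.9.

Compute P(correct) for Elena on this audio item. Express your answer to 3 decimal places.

P(θ) = c + (1 − c) · 1 / (1 + exp(−a(θ − b)))
Exponent: 1.1 × (1.9 − 0.8) = 1.2100
1/(1 + e^{-1.2100}) = 0.7703
P = 0.27 + 0.73 × 0.7703 = 0.8323

0.832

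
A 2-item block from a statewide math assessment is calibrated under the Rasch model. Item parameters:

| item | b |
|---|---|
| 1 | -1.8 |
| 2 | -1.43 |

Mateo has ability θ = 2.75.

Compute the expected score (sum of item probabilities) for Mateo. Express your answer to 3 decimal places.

1.974

P(θ) = 1 / (1 + exp(−(θ − b)))
P_1 = 1/(1+e^{-4.5500}) = 0.9895
P_2 = 1/(1+e^{-4.1800}) = 0.9849
E[score] = 0.9895 + 0.9849 = 1.9745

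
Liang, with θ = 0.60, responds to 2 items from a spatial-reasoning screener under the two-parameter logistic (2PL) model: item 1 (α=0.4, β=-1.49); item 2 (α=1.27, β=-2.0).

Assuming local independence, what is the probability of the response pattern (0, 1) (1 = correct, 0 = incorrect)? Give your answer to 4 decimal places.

P(θ) = 1 / (1 + exp(−α(θ − β)))
P_1 = 1/(1+e^{-0.8360}) = 0.6976
P_2 = 1/(1+e^{-3.3020}) = 0.9645
L = (1−P_1) × P_2 = 0.3024 × 0.9645 = 0.29164

0.2916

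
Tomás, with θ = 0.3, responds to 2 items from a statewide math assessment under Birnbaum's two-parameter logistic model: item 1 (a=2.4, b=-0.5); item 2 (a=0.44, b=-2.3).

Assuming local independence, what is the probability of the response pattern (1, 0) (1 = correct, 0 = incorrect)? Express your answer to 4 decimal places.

P(θ) = 1 / (1 + exp(−a(θ − b)))
P_1 = 1/(1+e^{-1.9200}) = 0.8721
P_2 = 1/(1+e^{-1.1440}) = 0.7584
L = P_1 × (1−P_2) = 0.8721 × 0.2416 = 0.21070

0.2107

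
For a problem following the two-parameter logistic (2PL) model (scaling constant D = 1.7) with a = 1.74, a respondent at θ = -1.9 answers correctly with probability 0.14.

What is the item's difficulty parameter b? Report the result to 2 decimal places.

P(θ) = 1 / (1 + exp(−D·a(θ − b)))
logit(0.14) = ln(0.14/0.86) = -1.8153
b = θ − logit/(1.7·a) = -1.9 − (-1.8153)/2.9580 = -1.2863

-1.29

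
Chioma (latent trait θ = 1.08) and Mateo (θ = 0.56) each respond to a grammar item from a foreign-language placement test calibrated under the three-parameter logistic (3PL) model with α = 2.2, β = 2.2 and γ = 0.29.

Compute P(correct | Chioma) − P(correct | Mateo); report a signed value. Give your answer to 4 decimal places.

P(θ) = γ + (1 − γ) · 1 / (1 + exp(−α(θ − β)))
P(Chioma) = 0.3457  [exponent -2.4640]
P(Mateo) = 0.3087  [exponent -3.6080]
Difference = 0.3457 − 0.3087 = 0.0369

0.0369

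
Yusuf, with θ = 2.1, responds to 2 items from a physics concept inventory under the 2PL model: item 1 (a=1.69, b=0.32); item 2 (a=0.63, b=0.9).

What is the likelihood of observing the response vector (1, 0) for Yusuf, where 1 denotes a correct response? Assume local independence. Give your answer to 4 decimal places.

0.3045

P(θ) = 1 / (1 + exp(−a(θ − b)))
P_1 = 1/(1+e^{-3.0082}) = 0.9529
P_2 = 1/(1+e^{-0.7560}) = 0.6805
L = P_1 × (1−P_2) = 0.9529 × 0.3195 = 0.30448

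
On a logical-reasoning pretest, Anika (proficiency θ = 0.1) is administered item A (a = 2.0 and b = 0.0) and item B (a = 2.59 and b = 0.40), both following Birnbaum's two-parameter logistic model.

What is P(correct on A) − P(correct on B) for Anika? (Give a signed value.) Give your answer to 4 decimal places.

0.2349

P(θ) = 1 / (1 + exp(−a(θ − b)))
P_A = 0.5498
P_B = 0.3150
P_A − P_B = 0.2349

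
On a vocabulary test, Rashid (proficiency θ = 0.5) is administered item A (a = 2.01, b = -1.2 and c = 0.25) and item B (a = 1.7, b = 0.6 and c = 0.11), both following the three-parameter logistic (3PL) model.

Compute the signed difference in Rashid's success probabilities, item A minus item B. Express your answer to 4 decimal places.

0.4589

P(θ) = c + (1 − c) · 1 / (1 + exp(−a(θ − b)))
P_A = 0.9762
P_B = 0.5173
P_A − P_B = 0.4589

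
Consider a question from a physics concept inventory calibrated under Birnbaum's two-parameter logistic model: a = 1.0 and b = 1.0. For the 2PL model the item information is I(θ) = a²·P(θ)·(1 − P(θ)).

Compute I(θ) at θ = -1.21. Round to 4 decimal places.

P = 1/(1+e^{2.2100}) = 0.0989
P(1−P) = 0.0989 × 0.9011 = 0.0891
I = a² × P(1−P) = 1.0² × 0.0891 = 0.08908

0.0891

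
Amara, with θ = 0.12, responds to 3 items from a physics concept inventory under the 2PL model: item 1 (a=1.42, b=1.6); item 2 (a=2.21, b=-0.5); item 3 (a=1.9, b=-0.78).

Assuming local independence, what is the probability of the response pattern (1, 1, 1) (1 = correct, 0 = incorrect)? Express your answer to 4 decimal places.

P(θ) = 1 / (1 + exp(−a(θ − b)))
P_1 = 1/(1+e^{2.1016}) = 0.1089
P_2 = 1/(1+e^{-1.3702}) = 0.7974
P_3 = 1/(1+e^{-1.7100}) = 0.8468
L = P_1 × P_2 × P_3 = 0.1089 × 0.7974 × 0.8468 = 0.07357

0.0736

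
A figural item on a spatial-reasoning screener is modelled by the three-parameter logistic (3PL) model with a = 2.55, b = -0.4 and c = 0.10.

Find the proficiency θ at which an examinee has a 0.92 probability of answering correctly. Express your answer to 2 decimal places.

0.51

P(θ) = c + (1 − c) · 1 / (1 + exp(−a(θ − b)))
Remove guessing floor: (0.92 − 0.10)/(1 − 0.10) = 0.9111
logit = ln(0.9111/0.0889) = 2.3273
θ = b + logit/(a) = -0.4 + 2.3273/2.5500 = 0.5127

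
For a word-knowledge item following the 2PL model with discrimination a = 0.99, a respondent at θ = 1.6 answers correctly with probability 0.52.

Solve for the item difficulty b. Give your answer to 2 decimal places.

1.52

P(θ) = 1 / (1 + exp(−a(θ − b)))
logit(0.52) = ln(0.52/0.48) = 0.0800
b = θ − logit/(a) = 1.6 − 0.0800/0.9900 = 1.5191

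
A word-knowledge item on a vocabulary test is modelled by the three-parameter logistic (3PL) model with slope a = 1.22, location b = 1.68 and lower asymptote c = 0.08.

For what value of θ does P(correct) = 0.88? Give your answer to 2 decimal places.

3.24

P(θ) = c + (1 − c) · 1 / (1 + exp(−a(θ − b)))
Remove guessing floor: (0.88 − 0.08)/(1 − 0.08) = 0.8696
logit = ln(0.8696/0.1304) = 1.8971
θ = b + logit/(a) = 1.68 + 1.8971/1.2200 = 3.2350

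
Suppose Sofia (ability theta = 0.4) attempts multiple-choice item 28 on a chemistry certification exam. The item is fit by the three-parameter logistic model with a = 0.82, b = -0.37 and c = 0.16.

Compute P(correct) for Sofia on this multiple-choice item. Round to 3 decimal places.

P(theta) = c + (1 − c) · 1 / (1 + exp(−a(theta − b)))
Exponent: 0.82 × (0.4 − (-0.37)) = 0.6314
1/(1 + e^{-0.6314}) = 0.6528
P = 0.16 + 0.84 × 0.6528 = 0.7084

0.708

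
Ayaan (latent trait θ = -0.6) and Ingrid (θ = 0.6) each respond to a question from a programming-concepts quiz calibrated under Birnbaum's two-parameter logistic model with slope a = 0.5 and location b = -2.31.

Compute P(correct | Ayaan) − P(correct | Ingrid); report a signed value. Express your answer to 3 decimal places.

P(θ) = 1 / (1 + exp(−a(θ − b)))
P(Ayaan) = 0.7016  [exponent 0.8550]
P(Ingrid) = 0.8108  [exponent 1.4550]
Difference = 0.7016 − 0.8108 = -0.1092

-0.109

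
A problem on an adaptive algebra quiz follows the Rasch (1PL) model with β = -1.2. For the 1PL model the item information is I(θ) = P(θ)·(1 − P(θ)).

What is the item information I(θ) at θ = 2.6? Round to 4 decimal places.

0.0214

P = 1/(1+e^{-3.8000}) = 0.9781
P(1−P) = 0.9781 × 0.0219 = 0.0214
I = P(1−P) = 0.02140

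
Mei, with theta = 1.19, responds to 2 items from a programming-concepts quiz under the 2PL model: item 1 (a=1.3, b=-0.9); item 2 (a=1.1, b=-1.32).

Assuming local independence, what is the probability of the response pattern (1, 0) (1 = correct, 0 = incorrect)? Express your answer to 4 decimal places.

P(theta) = 1 / (1 + exp(−a(theta − b)))
P_1 = 1/(1+e^{-2.7170}) = 0.9380
P_2 = 1/(1+e^{-2.7610}) = 0.9405
L = P_1 × (1−P_2) = 0.9380 × 0.0595 = 0.05578

0.0558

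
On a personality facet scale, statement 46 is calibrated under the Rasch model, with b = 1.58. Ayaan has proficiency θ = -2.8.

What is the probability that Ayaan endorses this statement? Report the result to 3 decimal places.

P(θ) = 1 / (1 + exp(−(θ − b)))
Exponent: (-2.8 − 1.58) = -4.3800
1/(1 + e^{4.3800}) = 0.0124
P = 0.0124

0.012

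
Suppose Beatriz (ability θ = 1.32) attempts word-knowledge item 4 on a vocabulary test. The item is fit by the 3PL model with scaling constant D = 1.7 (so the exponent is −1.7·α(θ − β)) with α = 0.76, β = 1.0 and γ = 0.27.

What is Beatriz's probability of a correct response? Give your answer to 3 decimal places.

P(θ) = γ + (1 − γ) · 1 / (1 + exp(−D·α(θ − β)))
Exponent: 1.7 × 0.76 × (1.32 − 1.0) = 0.4134
1/(1 + e^{-0.4134}) = 0.6019
P = 0.27 + 0.73 × 0.6019 = 0.7094

0.709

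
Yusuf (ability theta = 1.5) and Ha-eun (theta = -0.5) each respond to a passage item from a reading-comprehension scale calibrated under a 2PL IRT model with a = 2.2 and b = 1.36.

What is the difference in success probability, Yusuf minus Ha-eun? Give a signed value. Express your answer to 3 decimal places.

0.560

P(theta) = 1 / (1 + exp(−a(theta − b)))
P(Yusuf) = 0.5764  [exponent 0.3080]
P(Ha-eun) = 0.0164  [exponent -4.0920]
Difference = 0.5764 − 0.0164 = 0.5600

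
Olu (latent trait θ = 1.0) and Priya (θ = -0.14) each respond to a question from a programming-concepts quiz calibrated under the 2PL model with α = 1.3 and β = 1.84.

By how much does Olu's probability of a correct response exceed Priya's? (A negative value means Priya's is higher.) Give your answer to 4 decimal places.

0.1804

P(θ) = 1 / (1 + exp(−α(θ − β)))
P(Olu) = 0.2512  [exponent -1.0920]
P(Priya) = 0.0708  [exponent -2.5740]
Difference = 0.2512 − 0.0708 = 0.1804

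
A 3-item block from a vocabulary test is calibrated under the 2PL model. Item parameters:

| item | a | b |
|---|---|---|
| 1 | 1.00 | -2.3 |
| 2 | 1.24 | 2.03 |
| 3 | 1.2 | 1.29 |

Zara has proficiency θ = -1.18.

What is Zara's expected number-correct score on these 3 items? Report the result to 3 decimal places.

0.821

P(θ) = 1 / (1 + exp(−a(θ − b)))
P_1 = 1/(1+e^{-1.1200}) = 0.7540
P_2 = 1/(1+e^{3.9804}) = 0.0183
P_3 = 1/(1+e^{2.9640}) = 0.0491
E[score] = 0.7540 + 0.0183 + 0.0491 = 0.8214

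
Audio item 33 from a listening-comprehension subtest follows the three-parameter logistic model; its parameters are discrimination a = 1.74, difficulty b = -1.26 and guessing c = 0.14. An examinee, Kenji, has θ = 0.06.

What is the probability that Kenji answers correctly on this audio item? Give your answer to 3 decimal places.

P(θ) = c + (1 − c) · 1 / (1 + exp(−a(θ − b)))
Exponent: 1.74 × (0.06 − (-1.26)) = 2.2968
1/(1 + e^{-2.2968}) = 0.9086
P = 0.14 + 0.86 × 0.9086 = 0.9214

0.921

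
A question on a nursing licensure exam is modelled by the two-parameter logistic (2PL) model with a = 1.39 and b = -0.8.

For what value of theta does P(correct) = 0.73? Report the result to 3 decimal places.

P(theta) = 1 / (1 + exp(−a(theta − b)))
logit = ln(0.7300/0.2700) = 0.9946
theta = b + logit/(a) = -0.8 + 0.9946/1.3900 = -0.0844

-0.084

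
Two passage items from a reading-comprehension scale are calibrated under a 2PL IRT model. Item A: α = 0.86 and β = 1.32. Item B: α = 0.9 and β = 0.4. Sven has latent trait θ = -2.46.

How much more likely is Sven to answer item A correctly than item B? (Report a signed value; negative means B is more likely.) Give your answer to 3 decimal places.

P(θ) = 1 / (1 + exp(−α(θ − β)))
P_A = 0.0373
P_B = 0.0708
P_A − P_B = -0.0335

-0.034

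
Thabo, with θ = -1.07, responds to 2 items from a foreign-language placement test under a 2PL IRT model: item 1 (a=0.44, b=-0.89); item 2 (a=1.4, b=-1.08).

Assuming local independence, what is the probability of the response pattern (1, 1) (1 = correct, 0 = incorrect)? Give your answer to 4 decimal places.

P(θ) = 1 / (1 + exp(−a(θ − b)))
P_1 = 1/(1+e^{0.0792}) = 0.4802
P_2 = 1/(1+e^{-0.0140}) = 0.5035
L = P_1 × P_2 = 0.4802 × 0.5035 = 0.24179

0.2418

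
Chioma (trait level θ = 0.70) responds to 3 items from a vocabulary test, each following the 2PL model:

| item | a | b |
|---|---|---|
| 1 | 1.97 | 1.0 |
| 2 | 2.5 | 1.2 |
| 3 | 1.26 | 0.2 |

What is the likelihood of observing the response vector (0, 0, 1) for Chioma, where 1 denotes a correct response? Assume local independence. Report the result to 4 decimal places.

P(θ) = 1 / (1 + exp(−a(θ − b)))
P_1 = 1/(1+e^{0.5910}) = 0.3564
P_2 = 1/(1+e^{1.2500}) = 0.2227
P_3 = 1/(1+e^{-0.6300}) = 0.6525
L = (1−P_1) × (1−P_2) × P_3 = 0.6436 × 0.7773 × 0.6525 = 0.32642

0.3264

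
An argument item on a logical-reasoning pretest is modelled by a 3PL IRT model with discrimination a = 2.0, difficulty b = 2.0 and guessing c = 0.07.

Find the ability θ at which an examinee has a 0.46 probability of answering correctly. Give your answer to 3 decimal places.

P(θ) = c + (1 − c) · 1 / (1 + exp(−a(θ − b)))
Remove guessing floor: (0.46 − 0.07)/(1 − 0.07) = 0.4194
logit = ln(0.4194/0.5806) = -0.3254
θ = b + logit/(a) = 2.0 + (-0.3254)/2.0000 = 1.8373

1.837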